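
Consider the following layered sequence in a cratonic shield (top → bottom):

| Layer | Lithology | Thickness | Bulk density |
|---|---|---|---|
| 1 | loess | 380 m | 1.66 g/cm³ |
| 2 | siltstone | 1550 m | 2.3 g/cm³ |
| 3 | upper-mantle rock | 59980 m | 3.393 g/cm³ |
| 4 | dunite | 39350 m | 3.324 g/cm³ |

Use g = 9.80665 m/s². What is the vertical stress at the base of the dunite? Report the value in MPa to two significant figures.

loess: 1660 kg/m³ × 9.80665 m/s² × 380 m = 6.186×10^6 Pa = 6.186 MPa
siltstone: 2300 kg/m³ × 9.80665 m/s² × 1550 m = 3.496×10^7 Pa = 34.96 MPa
upper-mantle rock: 3393 kg/m³ × 9.80665 m/s² × 59980 m = 1.996×10^9 Pa = 1996 MPa
dunite: 3324 kg/m³ × 9.80665 m/s² × 39350 m = 1.283×10^9 Pa = 1283 MPa
Total = 6.186 + 34.96 + 1996 + 1283 = 3319.6 MPa

3300 MPa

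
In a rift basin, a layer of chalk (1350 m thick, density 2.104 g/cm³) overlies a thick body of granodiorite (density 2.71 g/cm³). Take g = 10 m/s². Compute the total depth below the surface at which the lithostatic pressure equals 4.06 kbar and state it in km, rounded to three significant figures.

15.3 km

Pressure at base of upper layers: 2104×10×1350 = 2.840×10^7 Pa = 0.2840 kbar
Remaining pressure to be supplied by granodiorite: 4.060×10^8 − 2.840×10^7 = 3.776×10^8 Pa
Additional depth in granodiorite = 3.776×10^8 Pa / (2710 kg/m³ × 10 m/s²) = 13933 m
Total depth = 1350 m + 13933 m = 15283 m
= 15.283 km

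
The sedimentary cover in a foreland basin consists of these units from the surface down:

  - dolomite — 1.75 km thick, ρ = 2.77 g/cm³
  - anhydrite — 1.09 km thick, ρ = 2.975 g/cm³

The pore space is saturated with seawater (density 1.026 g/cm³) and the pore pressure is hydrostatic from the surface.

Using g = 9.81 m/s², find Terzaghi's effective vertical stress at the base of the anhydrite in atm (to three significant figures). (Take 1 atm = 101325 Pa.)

501 atm

Overburden (lithostatic) stress σ_v:
dolomite: 2770 kg/m³ × 9.81 m/s² × 1750 m = 4.755×10^7 Pa = 47.55 MPa
anhydrite: 2975 kg/m³ × 9.81 m/s² × 1090 m = 3.181×10^7 Pa = 31.81 MPa
Total = 47.55 + 31.81 = 79.365 MPa
Pore pressure P_p = 1026 kg/m³ × 9.81 m/s² × 2840 m = 2.858×10^7 Pa = 28.58 MPa
Effective stress σ' = σ_v − P_p = 79.37 − 28.58 = 50.781 MPa = 501.17 atm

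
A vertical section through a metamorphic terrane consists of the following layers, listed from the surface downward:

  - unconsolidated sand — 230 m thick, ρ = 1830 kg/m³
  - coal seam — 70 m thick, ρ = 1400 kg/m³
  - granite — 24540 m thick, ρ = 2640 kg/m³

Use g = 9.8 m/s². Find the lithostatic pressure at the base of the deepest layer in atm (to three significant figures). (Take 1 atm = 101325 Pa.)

unconsolidated sand: 1830 kg/m³ × 9.8 m/s² × 230 m = 4.125×10^6 Pa = 40.71 atm
coal seam: 1400 kg/m³ × 9.8 m/s² × 70 m = 9.604×10^5 Pa = 9.478 atm
granite: 2640 kg/m³ × 9.8 m/s² × 24540 m = 6.349×10^8 Pa = 6266 atm
Total = 40.71 + 9.478 + 6266 = 6316.2 atm

6320 atm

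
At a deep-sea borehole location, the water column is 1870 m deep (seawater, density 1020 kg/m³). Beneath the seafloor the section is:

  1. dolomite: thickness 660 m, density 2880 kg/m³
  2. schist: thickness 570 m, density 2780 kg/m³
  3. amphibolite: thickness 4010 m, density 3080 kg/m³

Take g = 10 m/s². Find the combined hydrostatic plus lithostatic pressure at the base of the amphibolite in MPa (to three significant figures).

177 MPa

seawater: 1020 kg/m³ × 10 m/s² × 1870 m = 1.907×10^7 Pa = 19.07 MPa
dolomite: 2880 kg/m³ × 10 m/s² × 660 m = 1.901×10^7 Pa = 19.01 MPa
schist: 2780 kg/m³ × 10 m/s² × 570 m = 1.585×10^7 Pa = 15.85 MPa
amphibolite: 3080 kg/m³ × 10 m/s² × 4010 m = 1.235×10^8 Pa = 123.5 MPa
Total = 19.07 + 19.01 + 15.85 + 123.5 = 177.44 MPa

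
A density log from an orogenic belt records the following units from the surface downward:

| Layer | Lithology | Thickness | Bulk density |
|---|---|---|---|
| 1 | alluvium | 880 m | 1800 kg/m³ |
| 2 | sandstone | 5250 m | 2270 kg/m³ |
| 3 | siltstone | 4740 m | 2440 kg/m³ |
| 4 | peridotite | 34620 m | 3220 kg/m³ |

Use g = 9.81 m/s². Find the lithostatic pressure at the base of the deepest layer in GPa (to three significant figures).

alluvium: 1800 kg/m³ × 9.81 m/s² × 880 m = 1.554×10^7 Pa = 0.01554 GPa
sandstone: 2270 kg/m³ × 9.81 m/s² × 5250 m = 1.169×10^8 Pa = 0.1169 GPa
siltstone: 2440 kg/m³ × 9.81 m/s² × 4740 m = 1.135×10^8 Pa = 0.1135 GPa
peridotite: 3220 kg/m³ × 9.81 m/s² × 34620 m = 1.094×10^9 Pa = 1.094 GPa
Total = 0.01554 + 0.1169 + 0.1135 + 1.094 = 1.3395 GPa

1.34 GPa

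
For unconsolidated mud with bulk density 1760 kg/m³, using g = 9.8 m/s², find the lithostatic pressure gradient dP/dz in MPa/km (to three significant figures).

dP/dz = ρg = 1760 kg/m³ × 9.8 m/s² = 17248 Pa/m
= 17248 Pa/m × (1 MPa/km / 1000.0 Pa/m) = 17.248 MPa/km

17.2 MPa/km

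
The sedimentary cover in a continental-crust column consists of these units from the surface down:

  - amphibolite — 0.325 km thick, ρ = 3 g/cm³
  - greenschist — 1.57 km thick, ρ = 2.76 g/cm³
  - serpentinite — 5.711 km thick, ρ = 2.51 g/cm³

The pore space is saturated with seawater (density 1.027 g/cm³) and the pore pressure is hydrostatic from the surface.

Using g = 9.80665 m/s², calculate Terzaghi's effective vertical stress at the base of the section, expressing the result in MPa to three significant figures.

Overburden (lithostatic) stress σ_v:
amphibolite: 3000 kg/m³ × 9.80665 m/s² × 325 m = 9.561×10^6 Pa = 9.561 MPa
greenschist: 2760 kg/m³ × 9.80665 m/s² × 1570 m = 4.249×10^7 Pa = 42.49 MPa
serpentinite: 2510 kg/m³ × 9.80665 m/s² × 5711 m = 1.406×10^8 Pa = 140.6 MPa
Total = 9.561 + 42.49 + 140.6 = 192.63 MPa
Pore pressure P_p = 1027 kg/m³ × 9.80665 m/s² × 7606 m = 7.660×10^7 Pa = 76.60 MPa
Effective stress σ' = σ_v − P_p = 192.6 − 76.60 = 116.03 MPa

116 MPa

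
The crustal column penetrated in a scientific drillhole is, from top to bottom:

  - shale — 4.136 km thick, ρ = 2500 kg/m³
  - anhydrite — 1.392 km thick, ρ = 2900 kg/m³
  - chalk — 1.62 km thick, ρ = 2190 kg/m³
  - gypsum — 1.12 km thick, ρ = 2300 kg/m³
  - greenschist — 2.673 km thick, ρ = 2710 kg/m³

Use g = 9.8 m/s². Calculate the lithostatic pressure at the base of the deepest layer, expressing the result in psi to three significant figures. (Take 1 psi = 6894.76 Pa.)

39400 psi

shale: 2500 kg/m³ × 9.8 m/s² × 4136 m = 1.013×10^8 Pa = 14697 psi
anhydrite: 2900 kg/m³ × 9.8 m/s² × 1392 m = 3.956×10^7 Pa = 5738 psi
chalk: 2190 kg/m³ × 9.8 m/s² × 1620 m = 3.477×10^7 Pa = 5043 psi
gypsum: 2300 kg/m³ × 9.8 m/s² × 1120 m = 2.524×10^7 Pa = 3661 psi
greenschist: 2710 kg/m³ × 9.8 m/s² × 2673 m = 7.099×10^7 Pa = 10296 psi
Total = 14697 + 5738 + 5043 + 3661 + 10296 = 39435 psi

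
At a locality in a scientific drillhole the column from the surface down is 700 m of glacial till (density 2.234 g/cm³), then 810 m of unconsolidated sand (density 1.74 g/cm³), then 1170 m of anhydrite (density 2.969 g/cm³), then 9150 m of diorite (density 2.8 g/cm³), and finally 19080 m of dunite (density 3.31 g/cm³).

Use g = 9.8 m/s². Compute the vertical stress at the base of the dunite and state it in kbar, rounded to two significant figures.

9.3 kbar

glacial till: 2234 kg/m³ × 9.8 m/s² × 700 m = 1.533×10^7 Pa = 0.1533 kbar
unconsolidated sand: 1740 kg/m³ × 9.8 m/s² × 810 m = 1.381×10^7 Pa = 0.1381 kbar
anhydrite: 2969 kg/m³ × 9.8 m/s² × 1170 m = 3.404×10^7 Pa = 0.3404 kbar
diorite: 2800 kg/m³ × 9.8 m/s² × 9150 m = 2.511×10^8 Pa = 2.511 kbar
dunite: 3310 kg/m³ × 9.8 m/s² × 19080 m = 6.189×10^8 Pa = 6.189 kbar
Total = 0.1533 + 0.1381 + 0.3404 + 2.511 + 6.189 = 9.3317 kbar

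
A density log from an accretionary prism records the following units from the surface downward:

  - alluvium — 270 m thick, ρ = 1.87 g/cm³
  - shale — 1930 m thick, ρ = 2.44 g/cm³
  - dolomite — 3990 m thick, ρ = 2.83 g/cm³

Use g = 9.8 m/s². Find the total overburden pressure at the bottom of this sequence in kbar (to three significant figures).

1.62 kbar

alluvium: 1870 kg/m³ × 9.8 m/s² × 270 m = 4.948×10^6 Pa = 0.04948 kbar
shale: 2440 kg/m³ × 9.8 m/s² × 1930 m = 4.615×10^7 Pa = 0.4615 kbar
dolomite: 2830 kg/m³ × 9.8 m/s² × 3990 m = 1.107×10^8 Pa = 1.107 kbar
Total = 0.04948 + 0.4615 + 1.107 = 1.6176 kbar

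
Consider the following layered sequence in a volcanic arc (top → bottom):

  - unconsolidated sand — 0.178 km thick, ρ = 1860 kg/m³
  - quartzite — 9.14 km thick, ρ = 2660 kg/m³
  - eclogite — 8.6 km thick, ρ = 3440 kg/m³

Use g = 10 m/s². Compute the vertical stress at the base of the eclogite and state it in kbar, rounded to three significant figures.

5.42 kbar

unconsolidated sand: 1860 kg/m³ × 10 m/s² × 178 m = 3.311×10^6 Pa = 0.03311 kbar
quartzite: 2660 kg/m³ × 10 m/s² × 9140 m = 2.431×10^8 Pa = 2.431 kbar
eclogite: 3440 kg/m³ × 10 m/s² × 8600 m = 2.958×10^8 Pa = 2.958 kbar
Total = 0.03311 + 2.431 + 2.958 = 5.4227 kbar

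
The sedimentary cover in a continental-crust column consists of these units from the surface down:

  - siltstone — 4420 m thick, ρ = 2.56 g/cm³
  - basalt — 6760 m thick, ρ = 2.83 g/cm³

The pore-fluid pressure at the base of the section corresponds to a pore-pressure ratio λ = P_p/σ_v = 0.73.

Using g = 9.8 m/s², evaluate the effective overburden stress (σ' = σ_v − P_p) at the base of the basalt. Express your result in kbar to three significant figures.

0.806 kbar

Overburden (lithostatic) stress σ_v:
siltstone: 2560 kg/m³ × 9.8 m/s² × 4420 m = 1.109×10^8 Pa = 110.9 MPa
basalt: 2830 kg/m³ × 9.8 m/s² × 6760 m = 1.875×10^8 Pa = 187.5 MPa
Total = 110.9 + 187.5 = 298.37 MPa
Pore pressure P_p = λ·σ_v = 0.73 × 298.4 MPa = 217.8 MPa
Effective stress σ' = σ_v − P_p = 298.4 − 217.8 = 80.560 MPa = 0.80560 kbar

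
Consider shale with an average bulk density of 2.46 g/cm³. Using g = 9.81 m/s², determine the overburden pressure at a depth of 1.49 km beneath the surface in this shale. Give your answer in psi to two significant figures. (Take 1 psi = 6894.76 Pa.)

5200 psi

shale: 2460 kg/m³ × 9.81 m/s² × 1490 m = 3.596×10^7 Pa = 5215 psi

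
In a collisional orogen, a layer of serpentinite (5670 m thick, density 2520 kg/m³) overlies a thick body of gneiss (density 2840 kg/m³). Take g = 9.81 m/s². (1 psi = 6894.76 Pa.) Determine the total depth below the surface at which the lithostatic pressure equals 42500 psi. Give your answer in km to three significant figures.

11.2 km

Pressure at base of upper layers: 2520×9.81×5670 = 1.402×10^8 Pa = 20330 psi
Remaining pressure to be supplied by gneiss: 2.930×10^8 − 1.402×10^8 = 1.529×10^8 Pa
Additional depth in gneiss = 1.529×10^8 Pa / (2840 kg/m³ × 9.81 m/s²) = 5486.6 m
Total depth = 5670 m + 5486.6 m = 11157 m
= 11.157 km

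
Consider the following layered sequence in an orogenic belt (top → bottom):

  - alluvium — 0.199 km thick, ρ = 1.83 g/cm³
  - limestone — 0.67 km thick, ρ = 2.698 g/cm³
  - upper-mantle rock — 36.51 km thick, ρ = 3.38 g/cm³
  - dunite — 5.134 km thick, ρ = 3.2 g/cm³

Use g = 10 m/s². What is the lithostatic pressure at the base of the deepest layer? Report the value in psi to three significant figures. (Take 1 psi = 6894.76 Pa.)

206000 psi

alluvium: 1830 kg/m³ × 10 m/s² × 199 m = 3.642×10^6 Pa = 528.2 psi
limestone: 2698 kg/m³ × 10 m/s² × 670 m = 1.808×10^7 Pa = 2622 psi
upper-mantle rock: 3380 kg/m³ × 10 m/s² × 36510 m = 1.234×10^9 Pa = 1.790×10^5 psi
dunite: 3200 kg/m³ × 10 m/s² × 5134 m = 1.643×10^8 Pa = 23828 psi
Total = 528.2 + 2622 + 1.790×10^5 + 23828 = 2.0596×10^5 psi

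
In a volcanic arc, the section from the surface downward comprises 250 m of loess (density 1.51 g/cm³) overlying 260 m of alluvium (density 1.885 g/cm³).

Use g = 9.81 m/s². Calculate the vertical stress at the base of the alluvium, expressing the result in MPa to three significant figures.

8.51 MPa

loess: 1510 kg/m³ × 9.81 m/s² × 250 m = 3.703×10^6 Pa = 3.703 MPa
alluvium: 1885 kg/m³ × 9.81 m/s² × 260 m = 4.808×10^6 Pa = 4.808 MPa
Total = 3.703 + 4.808 = 8.5112 MPa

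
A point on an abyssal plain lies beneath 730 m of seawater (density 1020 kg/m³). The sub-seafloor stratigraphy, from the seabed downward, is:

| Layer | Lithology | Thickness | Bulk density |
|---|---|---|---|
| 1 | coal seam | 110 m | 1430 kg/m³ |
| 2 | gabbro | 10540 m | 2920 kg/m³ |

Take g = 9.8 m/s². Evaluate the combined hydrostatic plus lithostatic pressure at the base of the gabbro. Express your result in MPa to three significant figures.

seawater: 1020 kg/m³ × 9.8 m/s² × 730 m = 7.297×10^6 Pa = 7.297 MPa
coal seam: 1430 kg/m³ × 9.8 m/s² × 110 m = 1.542×10^6 Pa = 1.542 MPa
gabbro: 2920 kg/m³ × 9.8 m/s² × 10540 m = 3.016×10^8 Pa = 301.6 MPa
Total = 7.297 + 1.542 + 301.6 = 310.45 MPa

310 MPa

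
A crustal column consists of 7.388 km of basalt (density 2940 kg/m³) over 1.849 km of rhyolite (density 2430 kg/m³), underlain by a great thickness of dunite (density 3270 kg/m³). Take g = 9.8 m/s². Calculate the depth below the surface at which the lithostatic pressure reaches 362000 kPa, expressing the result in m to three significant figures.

Pressure at base of upper layers: 2940×9.8×7388 + 2430×9.8×1849 = 2.569×10^8 Pa = 2.569×10^5 kPa
Remaining pressure to be supplied by dunite: 3.620×10^8 − 2.569×10^8 = 1.051×10^8 Pa
Additional depth in dunite = 1.051×10^8 Pa / (3270 kg/m³ × 9.8 m/s²) = 3279.8 m
Total depth = 9237 m + 3279.8 m = 12517 m

12500 m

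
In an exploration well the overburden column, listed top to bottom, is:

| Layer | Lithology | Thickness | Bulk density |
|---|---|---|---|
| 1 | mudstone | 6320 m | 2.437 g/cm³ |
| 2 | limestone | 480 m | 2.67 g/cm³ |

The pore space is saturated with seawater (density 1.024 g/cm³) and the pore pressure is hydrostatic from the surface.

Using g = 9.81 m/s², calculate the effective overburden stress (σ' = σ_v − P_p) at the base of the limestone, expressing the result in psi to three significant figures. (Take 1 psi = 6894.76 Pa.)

13800 psi

Overburden (lithostatic) stress σ_v:
mudstone: 2437 kg/m³ × 9.81 m/s² × 6320 m = 1.511×10^8 Pa = 151.1 MPa
limestone: 2670 kg/m³ × 9.81 m/s² × 480 m = 1.257×10^7 Pa = 12.57 MPa
Total = 151.1 + 12.57 = 163.66 MPa
Pore pressure P_p = 1024 kg/m³ × 9.81 m/s² × 6800 m = 6.831×10^7 Pa = 68.31 MPa
Effective stress σ' = σ_v − P_p = 163.7 − 68.31 = 95.356 MPa = 13830 psi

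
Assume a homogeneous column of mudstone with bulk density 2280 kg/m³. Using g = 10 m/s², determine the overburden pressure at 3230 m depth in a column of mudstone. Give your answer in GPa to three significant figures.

0.0736 GPa

mudstone: 2280 kg/m³ × 10 m/s² × 3230 m = 7.364×10^7 Pa = 0.07364 GPa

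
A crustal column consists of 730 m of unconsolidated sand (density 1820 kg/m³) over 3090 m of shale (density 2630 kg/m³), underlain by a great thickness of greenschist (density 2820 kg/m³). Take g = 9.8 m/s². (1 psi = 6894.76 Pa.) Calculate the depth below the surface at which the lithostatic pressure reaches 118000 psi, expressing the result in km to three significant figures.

29.9 km

Pressure at base of upper layers: 1820×9.8×730 + 2630×9.8×3090 = 9.266×10^7 Pa = 13439 psi
Remaining pressure to be supplied by greenschist: 8.136×10^8 − 9.266×10^7 = 7.209×10^8 Pa
Additional depth in greenschist = 7.209×10^8 Pa / (2820 kg/m³ × 9.8 m/s²) = 26086 m
Total depth = 3820 m + 26086 m = 29906 m
= 29.906 km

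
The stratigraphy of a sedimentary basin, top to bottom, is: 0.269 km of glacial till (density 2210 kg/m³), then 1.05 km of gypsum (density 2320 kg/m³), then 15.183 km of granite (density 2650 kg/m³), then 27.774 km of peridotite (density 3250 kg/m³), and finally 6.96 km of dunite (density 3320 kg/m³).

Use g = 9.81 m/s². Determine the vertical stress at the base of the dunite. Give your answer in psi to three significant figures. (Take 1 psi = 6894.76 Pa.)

glacial till: 2210 kg/m³ × 9.81 m/s² × 269 m = 5.832×10^6 Pa = 845.9 psi
gypsum: 2320 kg/m³ × 9.81 m/s² × 1050 m = 2.390×10^7 Pa = 3466 psi
granite: 2650 kg/m³ × 9.81 m/s² × 15183 m = 3.947×10^8 Pa = 57247 psi
peridotite: 3250 kg/m³ × 9.81 m/s² × 27774 m = 8.855×10^8 Pa = 1.284×10^5 psi
dunite: 3320 kg/m³ × 9.81 m/s² × 6960 m = 2.267×10^8 Pa = 32877 psi
Total = 845.9 + 3466 + 57247 + 1.284×10^5 + 32877 = 2.2287×10^5 psi

223000 psi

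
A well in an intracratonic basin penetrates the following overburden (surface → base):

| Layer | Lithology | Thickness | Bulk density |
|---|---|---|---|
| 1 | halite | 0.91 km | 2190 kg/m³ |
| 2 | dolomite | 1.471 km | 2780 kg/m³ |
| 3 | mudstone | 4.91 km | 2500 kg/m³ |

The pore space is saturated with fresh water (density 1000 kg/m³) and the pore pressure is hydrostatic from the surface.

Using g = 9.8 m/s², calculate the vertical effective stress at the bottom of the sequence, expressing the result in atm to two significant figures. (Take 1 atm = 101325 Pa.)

1100 atm

Overburden (lithostatic) stress σ_v:
halite: 2190 kg/m³ × 9.8 m/s² × 910 m = 1.953×10^7 Pa = 19.53 MPa
dolomite: 2780 kg/m³ × 9.8 m/s² × 1471 m = 4.008×10^7 Pa = 40.08 MPa
mudstone: 2500 kg/m³ × 9.8 m/s² × 4910 m = 1.203×10^8 Pa = 120.3 MPa
Total = 19.53 + 40.08 + 120.3 = 179.90 MPa
Pore pressure P_p = 1000 kg/m³ × 9.8 m/s² × 7291 m = 7.145×10^7 Pa = 71.45 MPa
Effective stress σ' = σ_v − P_p = 179.9 − 71.45 = 108.45 MPa = 1070.3 atm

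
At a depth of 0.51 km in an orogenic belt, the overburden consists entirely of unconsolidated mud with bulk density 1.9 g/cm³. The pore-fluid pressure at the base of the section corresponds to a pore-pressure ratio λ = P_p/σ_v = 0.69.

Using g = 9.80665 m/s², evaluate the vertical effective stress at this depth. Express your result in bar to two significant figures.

29 bar

Overburden (lithostatic) stress σ_v:
unconsolidated mud: 1900 kg/m³ × 9.80665 m/s² × 510 m = 9.503×10^6 Pa = 9.503 MPa
Pore pressure P_p = λ·σ_v = 0.69 × 9.503 MPa = 6.557 MPa
Effective stress σ' = σ_v − P_p = 9.503 − 6.557 = 2.9458 MPa = 29.458 bar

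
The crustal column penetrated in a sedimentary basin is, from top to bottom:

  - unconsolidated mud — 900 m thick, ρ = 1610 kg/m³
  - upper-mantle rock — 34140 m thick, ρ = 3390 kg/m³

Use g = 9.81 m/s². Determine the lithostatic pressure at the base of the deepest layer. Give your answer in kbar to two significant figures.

unconsolidated mud: 1610 kg/m³ × 9.81 m/s² × 900 m = 1.421×10^7 Pa = 0.1421 kbar
upper-mantle rock: 3390 kg/m³ × 9.81 m/s² × 34140 m = 1.135×10^9 Pa = 11.35 kbar
Total = 0.1421 + 11.35 = 11.496 kbar

11 kbar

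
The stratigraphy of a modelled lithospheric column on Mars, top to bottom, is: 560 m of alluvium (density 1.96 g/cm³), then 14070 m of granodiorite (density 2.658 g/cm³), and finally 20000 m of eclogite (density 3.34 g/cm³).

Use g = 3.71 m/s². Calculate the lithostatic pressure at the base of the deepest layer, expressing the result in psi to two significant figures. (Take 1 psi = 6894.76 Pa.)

57000 psi

alluvium: 1960 kg/m³ × 3.71 m/s² × 560 m = 4.072×10^6 Pa = 590.6 psi
granodiorite: 2658 kg/m³ × 3.71 m/s² × 14070 m = 1.387×10^8 Pa = 20124 psi
eclogite: 3340 kg/m³ × 3.71 m/s² × 20000 m = 2.478×10^8 Pa = 35944 psi
Total = 590.6 + 20124 + 35944 = 56659 psi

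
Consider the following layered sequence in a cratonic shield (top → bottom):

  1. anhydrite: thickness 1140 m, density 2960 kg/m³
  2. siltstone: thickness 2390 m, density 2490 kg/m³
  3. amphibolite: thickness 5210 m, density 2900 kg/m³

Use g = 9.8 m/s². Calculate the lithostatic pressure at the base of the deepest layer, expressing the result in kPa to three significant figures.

239000 kPa

anhydrite: 2960 kg/m³ × 9.8 m/s² × 1140 m = 3.307×10^7 Pa = 33069 kPa
siltstone: 2490 kg/m³ × 9.8 m/s² × 2390 m = 5.832×10^7 Pa = 58321 kPa
amphibolite: 2900 kg/m³ × 9.8 m/s² × 5210 m = 1.481×10^8 Pa = 1.481×10^5 kPa
Total = 33069 + 58321 + 1.481×10^5 = 2.3946×10^5 kPa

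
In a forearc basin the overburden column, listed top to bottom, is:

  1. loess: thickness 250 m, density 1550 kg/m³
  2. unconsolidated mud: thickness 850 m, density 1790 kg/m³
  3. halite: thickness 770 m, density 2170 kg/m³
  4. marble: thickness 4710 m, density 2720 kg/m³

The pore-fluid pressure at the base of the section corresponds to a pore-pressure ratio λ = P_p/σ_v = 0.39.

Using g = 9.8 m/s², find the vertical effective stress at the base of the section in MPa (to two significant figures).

98 MPa

Overburden (lithostatic) stress σ_v:
loess: 1550 kg/m³ × 9.8 m/s² × 250 m = 3.798×10^6 Pa = 3.798 MPa
unconsolidated mud: 1790 kg/m³ × 9.8 m/s² × 850 m = 1.491×10^7 Pa = 14.91 MPa
halite: 2170 kg/m³ × 9.8 m/s² × 770 m = 1.637×10^7 Pa = 16.37 MPa
marble: 2720 kg/m³ × 9.8 m/s² × 4710 m = 1.255×10^8 Pa = 125.5 MPa
Total = 3.798 + 14.91 + 16.37 + 125.5 = 160.63 MPa
Pore pressure P_p = λ·σ_v = 0.39 × 160.6 MPa = 62.65 MPa
Effective stress σ' = σ_v − P_p = 160.6 − 62.65 = 97.986 MPa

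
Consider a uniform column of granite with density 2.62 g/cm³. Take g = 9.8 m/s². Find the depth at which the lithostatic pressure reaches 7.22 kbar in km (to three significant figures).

28.1 km

h = P/(ρg) = 7.22 kbar / (2620 kg/m³ × 9.8 m/s²) = 7.220×10^8 Pa / 25676 Pa/m = 28120 m
= 28.120 km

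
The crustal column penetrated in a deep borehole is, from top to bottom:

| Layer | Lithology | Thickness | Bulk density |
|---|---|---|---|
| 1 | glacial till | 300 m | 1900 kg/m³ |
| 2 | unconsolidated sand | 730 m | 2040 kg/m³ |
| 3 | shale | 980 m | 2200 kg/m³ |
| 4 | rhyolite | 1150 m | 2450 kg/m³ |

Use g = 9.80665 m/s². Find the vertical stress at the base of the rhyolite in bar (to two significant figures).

690 bar

glacial till: 1900 kg/m³ × 9.80665 m/s² × 300 m = 5.590×10^6 Pa = 55.90 bar
unconsolidated sand: 2040 kg/m³ × 9.80665 m/s² × 730 m = 1.460×10^7 Pa = 146.0 bar
shale: 2200 kg/m³ × 9.80665 m/s² × 980 m = 2.114×10^7 Pa = 211.4 bar
rhyolite: 2450 kg/m³ × 9.80665 m/s² × 1150 m = 2.763×10^7 Pa = 276.3 bar
Total = 55.90 + 146.0 + 211.4 + 276.3 = 689.67 bar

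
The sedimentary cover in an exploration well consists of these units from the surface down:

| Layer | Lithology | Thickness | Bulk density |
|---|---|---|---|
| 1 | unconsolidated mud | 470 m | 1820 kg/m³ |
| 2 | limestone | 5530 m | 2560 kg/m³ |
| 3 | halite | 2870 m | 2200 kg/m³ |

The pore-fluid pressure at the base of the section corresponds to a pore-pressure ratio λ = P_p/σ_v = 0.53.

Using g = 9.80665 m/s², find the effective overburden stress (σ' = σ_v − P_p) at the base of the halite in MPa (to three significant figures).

98.3 MPa

Overburden (lithostatic) stress σ_v:
unconsolidated mud: 1820 kg/m³ × 9.80665 m/s² × 470 m = 8.389×10^6 Pa = 8.389 MPa
limestone: 2560 kg/m³ × 9.80665 m/s² × 5530 m = 1.388×10^8 Pa = 138.8 MPa
halite: 2200 kg/m³ × 9.80665 m/s² × 2870 m = 6.192×10^7 Pa = 61.92 MPa
Total = 8.389 + 138.8 + 61.92 = 209.14 MPa
Pore pressure P_p = λ·σ_v = 0.53 × 209.1 MPa = 110.8 MPa
Effective stress σ' = σ_v − P_p = 209.1 − 110.8 = 98.295 MPa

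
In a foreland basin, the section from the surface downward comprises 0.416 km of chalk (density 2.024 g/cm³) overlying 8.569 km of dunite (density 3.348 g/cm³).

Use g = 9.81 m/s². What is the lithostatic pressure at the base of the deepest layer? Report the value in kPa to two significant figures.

chalk: 2024 kg/m³ × 9.81 m/s² × 416 m = 8.260×10^6 Pa = 8260 kPa
dunite: 3348 kg/m³ × 9.81 m/s² × 8569 m = 2.814×10^8 Pa = 2.814×10^5 kPa
Total = 8260 + 2.814×10^5 = 2.8970×10^5 kPa

290000 kPa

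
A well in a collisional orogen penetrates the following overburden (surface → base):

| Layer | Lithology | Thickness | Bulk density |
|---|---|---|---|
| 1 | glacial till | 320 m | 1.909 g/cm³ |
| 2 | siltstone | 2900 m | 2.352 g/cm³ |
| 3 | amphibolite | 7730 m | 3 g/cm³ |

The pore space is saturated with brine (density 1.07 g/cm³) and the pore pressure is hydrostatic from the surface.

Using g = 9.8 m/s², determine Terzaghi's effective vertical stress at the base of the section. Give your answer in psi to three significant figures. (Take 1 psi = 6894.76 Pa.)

26900 psi

Overburden (lithostatic) stress σ_v:
glacial till: 1909 kg/m³ × 9.8 m/s² × 320 m = 5.987×10^6 Pa = 5.987 MPa
siltstone: 2352 kg/m³ × 9.8 m/s² × 2900 m = 6.684×10^7 Pa = 66.84 MPa
amphibolite: 3000 kg/m³ × 9.8 m/s² × 7730 m = 2.273×10^8 Pa = 227.3 MPa
Total = 5.987 + 66.84 + 227.3 = 300.09 MPa
Pore pressure P_p = 1070 kg/m³ × 9.8 m/s² × 10950 m = 1.148×10^8 Pa = 114.8 MPa
Effective stress σ' = σ_v − P_p = 300.1 − 114.8 = 185.27 MPa = 26871 psi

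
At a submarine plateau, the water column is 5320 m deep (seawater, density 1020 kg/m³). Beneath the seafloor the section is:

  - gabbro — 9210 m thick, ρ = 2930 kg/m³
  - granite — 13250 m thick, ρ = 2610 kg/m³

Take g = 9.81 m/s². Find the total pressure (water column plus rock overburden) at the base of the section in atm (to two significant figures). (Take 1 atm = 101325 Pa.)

seawater: 1020 kg/m³ × 9.81 m/s² × 5320 m = 5.323×10^7 Pa = 525.4 atm
gabbro: 2930 kg/m³ × 9.81 m/s² × 9210 m = 2.647×10^8 Pa = 2613 atm
granite: 2610 kg/m³ × 9.81 m/s² × 13250 m = 3.393×10^8 Pa = 3348 atm
Total = 525.4 + 2613 + 3348 = 6486.2 atm

6500 atm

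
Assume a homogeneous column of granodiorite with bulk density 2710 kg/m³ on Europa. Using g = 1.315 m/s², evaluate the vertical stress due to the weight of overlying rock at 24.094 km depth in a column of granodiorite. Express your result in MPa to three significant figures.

granodiorite: 2710 kg/m³ × 1.315 m/s² × 24094 m = 8.586×10^7 Pa = 85.86 MPa

85.9 MPa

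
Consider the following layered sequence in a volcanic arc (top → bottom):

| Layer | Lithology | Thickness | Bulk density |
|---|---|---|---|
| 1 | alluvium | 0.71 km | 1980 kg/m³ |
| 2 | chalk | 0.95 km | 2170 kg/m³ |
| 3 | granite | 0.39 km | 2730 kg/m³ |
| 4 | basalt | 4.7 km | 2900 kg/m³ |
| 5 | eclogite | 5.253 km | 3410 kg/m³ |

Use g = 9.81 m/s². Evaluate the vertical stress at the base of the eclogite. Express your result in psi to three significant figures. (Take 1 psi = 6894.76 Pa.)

51300 psi

alluvium: 1980 kg/m³ × 9.81 m/s² × 710 m = 1.379×10^7 Pa = 2000 psi
chalk: 2170 kg/m³ × 9.81 m/s² × 950 m = 2.022×10^7 Pa = 2933 psi
granite: 2730 kg/m³ × 9.81 m/s² × 390 m = 1.044×10^7 Pa = 1515 psi
basalt: 2900 kg/m³ × 9.81 m/s² × 4700 m = 1.337×10^8 Pa = 19393 psi
eclogite: 3410 kg/m³ × 9.81 m/s² × 5253 m = 1.757×10^8 Pa = 25487 psi
Total = 2000 + 2933 + 1515 + 19393 + 25487 = 51328 psi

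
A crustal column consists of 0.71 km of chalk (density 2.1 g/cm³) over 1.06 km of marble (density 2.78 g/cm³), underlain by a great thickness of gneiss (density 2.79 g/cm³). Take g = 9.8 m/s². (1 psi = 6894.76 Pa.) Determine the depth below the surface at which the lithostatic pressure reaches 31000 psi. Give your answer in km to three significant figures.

Pressure at base of upper layers: 2100×9.8×710 + 2780×9.8×1060 = 4.349×10^7 Pa = 6308 psi
Remaining pressure to be supplied by gneiss: 2.137×10^8 − 4.349×10^7 = 1.702×10^8 Pa
Additional depth in gneiss = 1.702×10^8 Pa / (2790 kg/m³ × 9.8 m/s²) = 6226.6 m
Total depth = 1770 m + 6226.6 m = 7996.6 m
= 7.9966 km

8.00 km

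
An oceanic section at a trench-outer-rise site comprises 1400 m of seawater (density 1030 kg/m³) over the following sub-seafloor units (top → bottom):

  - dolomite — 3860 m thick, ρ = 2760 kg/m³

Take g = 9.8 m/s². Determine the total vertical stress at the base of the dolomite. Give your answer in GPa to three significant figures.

seawater: 1030 kg/m³ × 9.8 m/s² × 1400 m = 1.413×10^7 Pa = 0.01413 GPa
dolomite: 2760 kg/m³ × 9.8 m/s² × 3860 m = 1.044×10^8 Pa = 0.1044 GPa
Total = 0.01413 + 0.1044 = 0.11854 GPa

0.119 GPa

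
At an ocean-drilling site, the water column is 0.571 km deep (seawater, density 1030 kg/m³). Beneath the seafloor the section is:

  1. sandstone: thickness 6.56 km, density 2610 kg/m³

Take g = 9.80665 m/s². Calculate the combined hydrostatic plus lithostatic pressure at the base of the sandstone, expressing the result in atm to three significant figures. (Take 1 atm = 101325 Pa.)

1710 atm

seawater: 1030 kg/m³ × 9.80665 m/s² × 571 m = 5.768×10^6 Pa = 56.92 atm
sandstone: 2610 kg/m³ × 9.80665 m/s² × 6560 m = 1.679×10^8 Pa = 1657 atm
Total = 56.92 + 1657 = 1714.0 atm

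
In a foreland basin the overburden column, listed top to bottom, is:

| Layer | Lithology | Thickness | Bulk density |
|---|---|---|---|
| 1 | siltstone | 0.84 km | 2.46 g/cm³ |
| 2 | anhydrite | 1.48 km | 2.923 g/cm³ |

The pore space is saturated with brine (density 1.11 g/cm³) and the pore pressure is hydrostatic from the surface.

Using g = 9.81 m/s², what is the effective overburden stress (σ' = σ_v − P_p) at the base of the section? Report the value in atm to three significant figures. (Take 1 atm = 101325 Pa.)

Overburden (lithostatic) stress σ_v:
siltstone: 2460 kg/m³ × 9.81 m/s² × 840 m = 2.027×10^7 Pa = 20.27 MPa
anhydrite: 2923 kg/m³ × 9.81 m/s² × 1480 m = 4.244×10^7 Pa = 42.44 MPa
Total = 20.27 + 42.44 = 62.710 MPa
Pore pressure P_p = 1110 kg/m³ × 9.81 m/s² × 2320 m = 2.526×10^7 Pa = 25.26 MPa
Effective stress σ' = σ_v − P_p = 62.71 − 25.26 = 37.447 MPa = 369.57 atm

370 atm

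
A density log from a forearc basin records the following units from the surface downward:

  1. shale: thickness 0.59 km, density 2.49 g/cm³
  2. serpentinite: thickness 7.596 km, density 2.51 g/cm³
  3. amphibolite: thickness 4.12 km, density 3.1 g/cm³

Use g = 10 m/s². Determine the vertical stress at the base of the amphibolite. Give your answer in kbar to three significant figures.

3.33 kbar

shale: 2490 kg/m³ × 10 m/s² × 590 m = 1.469×10^7 Pa = 0.1469 kbar
serpentinite: 2510 kg/m³ × 10 m/s² × 7596 m = 1.907×10^8 Pa = 1.907 kbar
amphibolite: 3100 kg/m³ × 10 m/s² × 4120 m = 1.277×10^8 Pa = 1.277 kbar
Total = 0.1469 + 1.907 + 1.277 = 3.3307 kbar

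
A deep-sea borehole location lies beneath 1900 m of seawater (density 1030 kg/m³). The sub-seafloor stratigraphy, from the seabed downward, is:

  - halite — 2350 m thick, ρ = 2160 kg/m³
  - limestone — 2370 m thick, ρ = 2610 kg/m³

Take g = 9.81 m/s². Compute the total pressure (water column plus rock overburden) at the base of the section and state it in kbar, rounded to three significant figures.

1.30 kbar

seawater: 1030 kg/m³ × 9.81 m/s² × 1900 m = 1.920×10^7 Pa = 0.1920 kbar
halite: 2160 kg/m³ × 9.81 m/s² × 2350 m = 4.980×10^7 Pa = 0.4980 kbar
limestone: 2610 kg/m³ × 9.81 m/s² × 2370 m = 6.068×10^7 Pa = 0.6068 kbar
Total = 0.1920 + 0.4980 + 0.6068 = 1.2968 kbar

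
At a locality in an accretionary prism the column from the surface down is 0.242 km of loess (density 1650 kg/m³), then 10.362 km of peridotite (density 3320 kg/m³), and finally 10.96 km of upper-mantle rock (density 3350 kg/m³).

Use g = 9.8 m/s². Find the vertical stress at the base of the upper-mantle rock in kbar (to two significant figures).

loess: 1650 kg/m³ × 9.8 m/s² × 242 m = 3.913×10^6 Pa = 0.03913 kbar
peridotite: 3320 kg/m³ × 9.8 m/s² × 10362 m = 3.371×10^8 Pa = 3.371 kbar
upper-mantle rock: 3350 kg/m³ × 9.8 m/s² × 10960 m = 3.598×10^8 Pa = 3.598 kbar
Total = 0.03913 + 3.371 + 3.598 = 7.0087 kbar

7.0 kbar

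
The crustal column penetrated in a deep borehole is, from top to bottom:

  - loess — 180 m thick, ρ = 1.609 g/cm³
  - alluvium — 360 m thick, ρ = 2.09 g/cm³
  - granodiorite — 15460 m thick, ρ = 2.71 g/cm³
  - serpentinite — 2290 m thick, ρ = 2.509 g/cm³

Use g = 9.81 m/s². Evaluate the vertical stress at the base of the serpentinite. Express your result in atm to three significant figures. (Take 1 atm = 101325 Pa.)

4710 atm

loess: 1609 kg/m³ × 9.81 m/s² × 180 m = 2.841×10^6 Pa = 28.04 atm
alluvium: 2090 kg/m³ × 9.81 m/s² × 360 m = 7.381×10^6 Pa = 72.85 atm
granodiorite: 2710 kg/m³ × 9.81 m/s² × 15460 m = 4.110×10^8 Pa = 4056 atm
serpentinite: 2509 kg/m³ × 9.81 m/s² × 2290 m = 5.636×10^7 Pa = 556.3 atm
Total = 28.04 + 72.85 + 4056 + 556.3 = 4713.5 atm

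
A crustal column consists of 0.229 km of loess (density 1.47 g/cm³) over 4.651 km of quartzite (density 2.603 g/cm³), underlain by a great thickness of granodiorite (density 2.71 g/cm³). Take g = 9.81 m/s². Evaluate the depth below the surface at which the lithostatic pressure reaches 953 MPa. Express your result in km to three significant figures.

Pressure at base of upper layers: 1470×9.81×229 + 2603×9.81×4651 = 1.221×10^8 Pa = 122.1 MPa
Remaining pressure to be supplied by granodiorite: 9.530×10^8 − 1.221×10^8 = 8.309×10^8 Pa
Additional depth in granodiorite = 8.309×10^8 Pa / (2710 kg/m³ × 9.81 m/s²) = 31256 m
Total depth = 4880 m + 31256 m = 36136 m
= 36.136 km

36.1 km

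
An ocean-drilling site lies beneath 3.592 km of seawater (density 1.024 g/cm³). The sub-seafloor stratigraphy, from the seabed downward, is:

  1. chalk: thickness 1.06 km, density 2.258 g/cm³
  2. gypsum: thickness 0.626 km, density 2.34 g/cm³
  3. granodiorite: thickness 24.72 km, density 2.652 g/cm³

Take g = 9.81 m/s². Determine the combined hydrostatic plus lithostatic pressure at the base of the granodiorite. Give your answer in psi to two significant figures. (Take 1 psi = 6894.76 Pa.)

seawater: 1024 kg/m³ × 9.81 m/s² × 3592 m = 3.608×10^7 Pa = 5233 psi
chalk: 2258 kg/m³ × 9.81 m/s² × 1060 m = 2.348×10^7 Pa = 3405 psi
gypsum: 2340 kg/m³ × 9.81 m/s² × 626 m = 1.437×10^7 Pa = 2084 psi
granodiorite: 2652 kg/m³ × 9.81 m/s² × 24720 m = 6.431×10^8 Pa = 93276 psi
Total = 5233 + 3405 + 2084 + 93276 = 1.0400×10^5 psi

100000 psi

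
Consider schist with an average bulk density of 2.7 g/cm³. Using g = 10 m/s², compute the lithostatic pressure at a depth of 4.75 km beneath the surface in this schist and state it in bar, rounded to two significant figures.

schist: 2700 kg/m³ × 10 m/s² × 4750 m = 1.282×10^8 Pa = 1282 bar

1300 bar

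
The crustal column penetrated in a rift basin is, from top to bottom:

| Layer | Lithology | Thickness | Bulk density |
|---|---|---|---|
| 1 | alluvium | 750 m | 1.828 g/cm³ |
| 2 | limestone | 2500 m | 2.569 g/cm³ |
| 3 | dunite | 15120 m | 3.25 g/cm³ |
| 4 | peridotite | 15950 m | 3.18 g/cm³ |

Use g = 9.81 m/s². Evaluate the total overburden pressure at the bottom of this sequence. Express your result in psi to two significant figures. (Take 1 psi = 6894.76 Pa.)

150000 psi

alluvium: 1828 kg/m³ × 9.81 m/s² × 750 m = 1.345×10^7 Pa = 1951 psi
limestone: 2569 kg/m³ × 9.81 m/s² × 2500 m = 6.300×10^7 Pa = 9138 psi
dunite: 3250 kg/m³ × 9.81 m/s² × 15120 m = 4.821×10^8 Pa = 69917 psi
peridotite: 3180 kg/m³ × 9.81 m/s² × 15950 m = 4.976×10^8 Pa = 72167 psi
Total = 1951 + 9138 + 69917 + 72167 = 1.5317×10^5 psi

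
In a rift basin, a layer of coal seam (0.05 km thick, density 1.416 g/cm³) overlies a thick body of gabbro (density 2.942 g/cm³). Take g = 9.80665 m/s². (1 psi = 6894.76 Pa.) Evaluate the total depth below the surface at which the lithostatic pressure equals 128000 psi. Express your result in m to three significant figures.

Pressure at base of upper layers: 1416×9.80665×50 = 6.943×10^5 Pa = 100.7 psi
Remaining pressure to be supplied by gabbro: 8.825×10^8 − 6.943×10^5 = 8.818×10^8 Pa
Additional depth in gabbro = 8.818×10^8 Pa / (2942 kg/m³ × 9.80665 m/s²) = 30565 m
Total depth = 50 m + 30565 m = 30615 m

30600 m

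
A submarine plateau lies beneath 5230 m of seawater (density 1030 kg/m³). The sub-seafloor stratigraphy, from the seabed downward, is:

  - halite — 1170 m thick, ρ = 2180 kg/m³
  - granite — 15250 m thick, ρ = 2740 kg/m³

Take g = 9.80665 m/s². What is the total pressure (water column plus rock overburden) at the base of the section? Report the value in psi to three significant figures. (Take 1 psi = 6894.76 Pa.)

70700 psi

seawater: 1030 kg/m³ × 9.80665 m/s² × 5230 m = 5.283×10^7 Pa = 7662 psi
halite: 2180 kg/m³ × 9.80665 m/s² × 1170 m = 2.501×10^7 Pa = 3628 psi
granite: 2740 kg/m³ × 9.80665 m/s² × 15250 m = 4.098×10^8 Pa = 59432 psi
Total = 7662 + 3628 + 59432 = 70722 psi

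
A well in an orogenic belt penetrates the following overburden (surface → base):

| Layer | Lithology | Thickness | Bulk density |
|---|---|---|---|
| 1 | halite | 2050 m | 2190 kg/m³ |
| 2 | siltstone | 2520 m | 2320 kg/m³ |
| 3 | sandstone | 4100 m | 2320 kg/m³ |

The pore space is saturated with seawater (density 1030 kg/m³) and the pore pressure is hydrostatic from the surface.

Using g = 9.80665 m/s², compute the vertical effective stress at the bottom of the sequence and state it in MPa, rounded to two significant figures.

Overburden (lithostatic) stress σ_v:
halite: 2190 kg/m³ × 9.80665 m/s² × 2050 m = 4.403×10^7 Pa = 44.03 MPa
siltstone: 2320 kg/m³ × 9.80665 m/s² × 2520 m = 5.733×10^7 Pa = 57.33 MPa
sandstone: 2320 kg/m³ × 9.80665 m/s² × 4100 m = 9.328×10^7 Pa = 93.28 MPa
Total = 44.03 + 57.33 + 93.28 = 194.64 MPa
Pore pressure P_p = 1030 kg/m³ × 9.80665 m/s² × 8670 m = 8.757×10^7 Pa = 87.57 MPa
Effective stress σ' = σ_v − P_p = 194.6 − 87.57 = 107.07 MPa

110 MPa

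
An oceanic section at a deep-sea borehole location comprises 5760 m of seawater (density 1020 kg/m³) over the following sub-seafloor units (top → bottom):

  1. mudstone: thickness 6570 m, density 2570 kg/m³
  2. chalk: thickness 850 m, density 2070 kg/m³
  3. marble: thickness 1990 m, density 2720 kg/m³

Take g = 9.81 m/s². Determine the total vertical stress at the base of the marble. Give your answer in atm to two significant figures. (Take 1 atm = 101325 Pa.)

2900 atm

seawater: 1020 kg/m³ × 9.81 m/s² × 5760 m = 5.764×10^7 Pa = 568.8 atm
mudstone: 2570 kg/m³ × 9.81 m/s² × 6570 m = 1.656×10^8 Pa = 1635 atm
chalk: 2070 kg/m³ × 9.81 m/s² × 850 m = 1.726×10^7 Pa = 170.3 atm
marble: 2720 kg/m³ × 9.81 m/s² × 1990 m = 5.310×10^7 Pa = 524.1 atm
Total = 568.8 + 1635 + 170.3 + 524.1 = 2898.0 atm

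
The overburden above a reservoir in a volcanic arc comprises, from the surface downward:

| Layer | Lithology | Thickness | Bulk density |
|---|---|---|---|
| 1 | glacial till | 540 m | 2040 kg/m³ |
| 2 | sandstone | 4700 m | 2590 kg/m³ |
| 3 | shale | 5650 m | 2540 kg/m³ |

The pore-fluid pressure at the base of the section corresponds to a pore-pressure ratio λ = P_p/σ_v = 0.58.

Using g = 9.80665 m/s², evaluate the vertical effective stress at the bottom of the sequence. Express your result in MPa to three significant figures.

Overburden (lithostatic) stress σ_v:
glacial till: 2040 kg/m³ × 9.80665 m/s² × 540 m = 1.080×10^7 Pa = 10.80 MPa
sandstone: 2590 kg/m³ × 9.80665 m/s² × 4700 m = 1.194×10^8 Pa = 119.4 MPa
shale: 2540 kg/m³ × 9.80665 m/s² × 5650 m = 1.407×10^8 Pa = 140.7 MPa
Total = 10.80 + 119.4 + 140.7 = 270.91 MPa
Pore pressure P_p = λ·σ_v = 0.58 × 270.9 MPa = 157.1 MPa
Effective stress σ' = σ_v − P_p = 270.9 − 157.1 = 113.78 MPa

114 MPa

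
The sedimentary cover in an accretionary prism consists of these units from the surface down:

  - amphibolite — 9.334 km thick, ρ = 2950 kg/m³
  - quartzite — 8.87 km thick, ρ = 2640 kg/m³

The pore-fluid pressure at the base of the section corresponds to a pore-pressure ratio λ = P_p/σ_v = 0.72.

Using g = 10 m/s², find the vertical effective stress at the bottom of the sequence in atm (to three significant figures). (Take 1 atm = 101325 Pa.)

1410 atm

Overburden (lithostatic) stress σ_v:
amphibolite: 2950 kg/m³ × 10 m/s² × 9334 m = 2.754×10^8 Pa = 275.4 MPa
quartzite: 2640 kg/m³ × 10 m/s² × 8870 m = 2.342×10^8 Pa = 234.2 MPa
Total = 275.4 + 234.2 = 509.52 MPa
Pore pressure P_p = λ·σ_v = 0.72 × 509.5 MPa = 366.9 MPa
Effective stress σ' = σ_v − P_p = 509.5 − 366.9 = 142.67 MPa = 1408.0 atm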